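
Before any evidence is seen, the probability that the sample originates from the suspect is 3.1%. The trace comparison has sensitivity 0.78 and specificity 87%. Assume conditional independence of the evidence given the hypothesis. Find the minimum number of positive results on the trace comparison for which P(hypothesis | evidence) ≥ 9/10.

4

Prior odds: 0.031 ÷ 0.969 = 31/969.
False-positive rate = 1 − 0.87 = 0.13; likelihood ratio of a positive = 0.78/0.13 = 6.
Target posterior odds = 0.9/0.1 = 9.
Require 6ⁿ ≥ 9 ÷ (31/969) = 8721/31.
6³ = 216 falls short of 8721/31 but 6⁴ = 1296 reaches it, so n = 4.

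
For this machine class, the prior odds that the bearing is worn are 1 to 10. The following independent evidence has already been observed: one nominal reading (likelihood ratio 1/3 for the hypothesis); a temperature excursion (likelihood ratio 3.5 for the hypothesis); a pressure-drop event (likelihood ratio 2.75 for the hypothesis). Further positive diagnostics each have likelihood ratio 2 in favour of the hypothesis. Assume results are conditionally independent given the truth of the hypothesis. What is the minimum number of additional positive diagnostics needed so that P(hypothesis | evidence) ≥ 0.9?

5

Prior odds = 0.1.
Combined Bayes factor of the evidence already in hand = (1/3) × 3.5 × 2.75 = 77/24.
Odds after that evidence = 0.1 × 77/24 = 77/240.
Target odds = 0.9/0.1 = 9.
Need 2ⁿ ≥ 9 ÷ (77/240) = 2160/77.
2⁴ = 16 falls short of 2160/77 but 2⁵ = 32 reaches it, so n = 5.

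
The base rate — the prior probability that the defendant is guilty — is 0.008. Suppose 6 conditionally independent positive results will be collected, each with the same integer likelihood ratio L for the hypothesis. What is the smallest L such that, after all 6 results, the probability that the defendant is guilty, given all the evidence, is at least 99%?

5

Prior odds = 0.008/0.992 = 1/124.
Target odds = 0.99/0.01 = 99.
Need L⁶ ≥ 99 ÷ (1/124) = 12276.
4⁶ = 4096 < 12276 ≤ 15625 = 5⁶, so L = 5.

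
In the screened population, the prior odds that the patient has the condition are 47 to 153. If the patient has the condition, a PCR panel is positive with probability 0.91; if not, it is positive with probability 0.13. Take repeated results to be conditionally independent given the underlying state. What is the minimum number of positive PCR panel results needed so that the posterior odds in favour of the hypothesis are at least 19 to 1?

3

Prior odds = 47/153.
Likelihood ratio of a positive = 0.91/0.13 = 7.
Target odds = 19.
Need (47/153) × 7ⁿ ≥ 19, i.e. 7ⁿ ≥ 2907/47.
7² = 49 falls short of 2907/47 but 7³ = 343 reaches it, so n = 3.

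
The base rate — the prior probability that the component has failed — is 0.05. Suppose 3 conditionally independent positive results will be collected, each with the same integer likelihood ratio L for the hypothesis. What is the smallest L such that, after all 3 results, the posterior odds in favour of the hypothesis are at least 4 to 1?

Prior odds = 0.05/0.95 = 1/19.
Target odds = 4.
Need L³ ≥ 4 ÷ (1/19) = 76.
4³ = 64 < 76 ≤ 125 = 5³, so L = 5.

5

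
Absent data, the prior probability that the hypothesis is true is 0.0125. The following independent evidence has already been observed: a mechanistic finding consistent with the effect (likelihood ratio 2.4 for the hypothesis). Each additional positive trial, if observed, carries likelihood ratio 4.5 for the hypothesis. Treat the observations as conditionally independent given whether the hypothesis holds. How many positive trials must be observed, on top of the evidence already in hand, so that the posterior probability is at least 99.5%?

Prior odds = 0.0125/0.9875 = 1/79.
Bayes factor of the evidence already in hand = 2.4.
Odds after that evidence = (1/79) × 2.4 = 12/395.
Target odds = 0.995/0.005 = 199.
Need 4.5ⁿ ≥ 199 ÷ (12/395) = 78605/12.
4.5⁵ = 1845.28125 falls short of 78605/12 but 4.5⁶ = 8303.765625 reaches it, so n = 6.

6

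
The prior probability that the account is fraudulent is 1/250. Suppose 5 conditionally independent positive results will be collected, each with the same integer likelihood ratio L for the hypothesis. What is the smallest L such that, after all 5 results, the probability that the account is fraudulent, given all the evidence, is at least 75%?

Prior odds = 0.004/0.996 = 1/249.
Target odds = 0.75/0.25 = 3.
Need L⁵ ≥ 3 ÷ (1/249) = 747.
3⁵ = 243 < 747 ≤ 1024 = 4⁵, so L = 4.

4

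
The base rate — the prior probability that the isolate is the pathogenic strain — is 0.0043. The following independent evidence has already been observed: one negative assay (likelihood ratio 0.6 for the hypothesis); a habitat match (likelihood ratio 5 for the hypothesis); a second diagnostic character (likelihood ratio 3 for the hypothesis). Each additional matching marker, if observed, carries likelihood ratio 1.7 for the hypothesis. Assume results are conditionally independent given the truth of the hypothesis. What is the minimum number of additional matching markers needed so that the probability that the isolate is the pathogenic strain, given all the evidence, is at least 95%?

Prior odds = 0.0043/0.9957 = 43/9957.
Combined Bayes factor of the evidence already in hand = 0.6 × 5 × 3 = 9.
Odds after that evidence = (43/9957) × 9 = 129/3319.
Target odds = 0.95/0.05 = 19.
Need 1.7ⁿ ≥ 19 ÷ (129/3319) = 63061/129.
1.7¹¹ ≈342.719 falls short of 63061/129 but 1.7¹² ≈582.622 reaches it, so n = 12.

12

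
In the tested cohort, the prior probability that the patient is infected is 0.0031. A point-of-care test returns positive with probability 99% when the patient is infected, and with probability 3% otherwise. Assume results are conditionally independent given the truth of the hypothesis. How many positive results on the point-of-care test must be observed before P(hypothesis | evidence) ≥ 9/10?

3

Prior odds = 0.0031/0.9969 = 31/9969.
Likelihood ratio of a positive result = 0.99/0.03 = 33.
Target posterior odds = 0.9/0.1 = 9.
Need (31/9969) × 33ⁿ ≥ 9, i.e. 33ⁿ ≥ 89721/31.
33² = 1089 falls short of 89721/31 but 33³ = 35937 reaches it, so n = 3.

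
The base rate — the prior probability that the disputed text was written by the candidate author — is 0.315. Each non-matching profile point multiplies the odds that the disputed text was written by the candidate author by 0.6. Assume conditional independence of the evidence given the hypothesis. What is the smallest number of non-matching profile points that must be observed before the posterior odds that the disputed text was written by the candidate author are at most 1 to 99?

8

Prior odds: 0.315 ÷ 0.685 = 63/137.
Likelihood ratio per non-matching profile point = 0.6.
Target odds = 1/99.
Need (63/137) × 0.6ⁿ ≤ 1/99, i.e. 0.6ⁿ ≤ 137/6237.
0.6⁷ = 2187/78125 is still above 137/6237 but 0.6⁸ = 6561/390625 is at or below it, so n = 8.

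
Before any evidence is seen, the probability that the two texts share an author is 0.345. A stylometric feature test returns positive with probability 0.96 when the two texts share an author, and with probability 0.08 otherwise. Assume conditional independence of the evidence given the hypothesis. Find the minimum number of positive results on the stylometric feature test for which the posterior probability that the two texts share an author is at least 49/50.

2

Prior odds: 0.345 ÷ 0.655 = 69/131.
Likelihood ratio of a positive result = 0.96/0.08 = 12.
Target odds: 0.98 ÷ 0.02 = 49.
Require 12ⁿ ≥ 49 ÷ (69/131) = 6419/69.
12¹ = 12 falls short of 6419/69 but 12² = 144 reaches it, so n = 2.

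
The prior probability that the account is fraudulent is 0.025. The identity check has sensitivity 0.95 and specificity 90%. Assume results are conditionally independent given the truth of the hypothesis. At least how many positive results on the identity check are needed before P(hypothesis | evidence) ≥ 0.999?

5

Prior odds: 0.025 ÷ 0.975 = 1/39.
False-positive rate = 1 − 0.9 = 0.1; likelihood ratio of a positive = 0.95/0.1 = 9.5.
Target posterior odds = 0.999/0.001 = 999.
Need (1/39) × 9.5ⁿ ≥ 999, i.e. 9.5ⁿ ≥ 38961.
9.5⁴ = 8145.0625 falls short of 38961 but 9.5⁵ = 77378.09375 reaches it, so n = 5.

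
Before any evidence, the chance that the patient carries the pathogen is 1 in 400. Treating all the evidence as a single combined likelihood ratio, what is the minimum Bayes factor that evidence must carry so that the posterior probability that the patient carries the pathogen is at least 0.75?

Prior odds = 0.0025/0.9975 = 1/399.
Target odds = 0.75/0.25 = 3.
Required Bayes factor = 3 ÷ (1/399) = 1197.

1197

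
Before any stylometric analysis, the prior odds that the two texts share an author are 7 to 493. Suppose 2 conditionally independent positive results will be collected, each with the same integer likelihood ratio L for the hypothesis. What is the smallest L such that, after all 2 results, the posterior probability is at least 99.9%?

Prior odds = 7/493.
Target odds = 0.999/0.001 = 999.
Need L² ≥ 999 ÷ (7/493) = 492507/7.
265² = 70225 < 492507/7 ≤ 70756 = 266², so L = 266.

266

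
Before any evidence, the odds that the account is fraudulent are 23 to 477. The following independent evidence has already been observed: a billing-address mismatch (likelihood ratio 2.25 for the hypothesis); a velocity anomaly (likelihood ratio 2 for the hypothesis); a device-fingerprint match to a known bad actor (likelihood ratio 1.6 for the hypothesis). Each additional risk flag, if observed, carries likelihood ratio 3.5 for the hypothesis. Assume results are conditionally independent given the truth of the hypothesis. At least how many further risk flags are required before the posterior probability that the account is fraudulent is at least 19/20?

4

Prior odds = 23/477.
Combined Bayes factor of the evidence already in hand = 2.25 × 2 × 1.6 = 7.2.
Odds after that evidence = (23/477) × 7.2 = 92/265.
Target odds = 0.95/0.05 = 19.
Need 3.5ⁿ ≥ 19 ÷ (92/265) = 5035/92.
3.5³ = 42.875 falls short of 5035/92 but 3.5⁴ = 150.0625 reaches it, so n = 4.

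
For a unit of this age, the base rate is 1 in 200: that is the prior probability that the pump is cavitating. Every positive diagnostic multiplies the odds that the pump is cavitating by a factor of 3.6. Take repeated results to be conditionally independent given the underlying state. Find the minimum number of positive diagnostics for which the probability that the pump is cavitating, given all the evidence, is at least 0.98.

8

Prior odds = 0.005/0.995 = 1/199.
Likelihood ratio per positive diagnostic = 3.6.
Target odds: 0.98 ÷ 0.02 = 49.
Need (1/199) × 3.6ⁿ ≥ 49, i.e. 3.6ⁿ ≥ 9751.
3.6⁷ = 612220032/78125 falls short of 9751 but 3.6⁸ ≈28211.1 reaches it, so n = 8.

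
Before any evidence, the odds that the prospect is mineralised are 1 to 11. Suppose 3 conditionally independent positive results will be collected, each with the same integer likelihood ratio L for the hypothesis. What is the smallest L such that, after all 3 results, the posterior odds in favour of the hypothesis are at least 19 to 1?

6

Prior odds = 1/11.
Target odds = 19.
Need L³ ≥ 19 ÷ (1/11) = 209.
5³ = 125 < 209 ≤ 216 = 6³, so L = 6.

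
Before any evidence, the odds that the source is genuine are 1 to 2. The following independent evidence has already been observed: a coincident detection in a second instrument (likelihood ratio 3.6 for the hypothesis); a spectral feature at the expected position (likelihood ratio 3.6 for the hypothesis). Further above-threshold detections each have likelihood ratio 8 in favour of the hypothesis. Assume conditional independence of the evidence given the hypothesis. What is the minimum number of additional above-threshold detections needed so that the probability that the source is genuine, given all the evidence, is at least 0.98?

Prior odds = 0.5.
Combined Bayes factor of the evidence already in hand = 3.6 × 3.6 = 12.96.
Odds after that evidence = 0.5 × 12.96 = 6.48.
Target odds = 0.98/0.02 = 49.
Need 8ⁿ ≥ 49 ÷ 6.48 = 1225/162.
8¹ = 8, which meets the required 1225/162; so n = 1.

1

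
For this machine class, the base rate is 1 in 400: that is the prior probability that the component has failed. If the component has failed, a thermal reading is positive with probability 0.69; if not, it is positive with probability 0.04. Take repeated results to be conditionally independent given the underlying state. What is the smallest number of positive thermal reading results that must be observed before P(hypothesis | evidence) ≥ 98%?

Prior odds: 0.0025 ÷ 0.9975 = 1/399.
Likelihood ratio of a positive = 0.69/0.04 = 17.25.
Target odds: 0.98 ÷ 0.02 = 49.
Need (1/399) × 17.25ⁿ ≥ 49, i.e. 17.25ⁿ ≥ 19551.
17.25³ = 5132.953125 falls short of 19551 but 17.25⁴ = 22667121/256 reaches it, so n = 4.

4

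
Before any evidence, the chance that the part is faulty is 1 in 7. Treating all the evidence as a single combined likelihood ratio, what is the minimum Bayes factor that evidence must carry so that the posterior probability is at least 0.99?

Prior odds = (1/7)/(6/7) = 1/6.
Target odds = 0.99/0.01 = 99.
Required Bayes factor = 99 ÷ (1/6) = 594.

594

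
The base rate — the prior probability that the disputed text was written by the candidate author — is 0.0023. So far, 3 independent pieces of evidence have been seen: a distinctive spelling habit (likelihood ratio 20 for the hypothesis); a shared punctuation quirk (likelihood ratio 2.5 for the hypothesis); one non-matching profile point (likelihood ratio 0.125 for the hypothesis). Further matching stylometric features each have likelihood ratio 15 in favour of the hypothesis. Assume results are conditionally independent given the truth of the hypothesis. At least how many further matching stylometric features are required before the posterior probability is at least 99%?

4

Prior odds = 0.0023/0.9977 = 23/9977.
Combined Bayes factor of the evidence already in hand = 20 × 2.5 × 0.125 = 6.25.
Odds after that evidence = (23/9977) × 6.25 = 575/39908.
Target odds = 0.99/0.01 = 99.
Need 15ⁿ ≥ 99 ÷ (575/39908) = 3950892/575.
15³ = 3375 falls short of 3950892/575 but 15⁴ = 50625 reaches it, so n = 4.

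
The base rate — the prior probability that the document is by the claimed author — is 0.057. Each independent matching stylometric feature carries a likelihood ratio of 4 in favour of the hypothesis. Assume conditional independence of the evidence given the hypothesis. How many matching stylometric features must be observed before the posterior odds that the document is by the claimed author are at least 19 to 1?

5

Prior odds: 0.057 ÷ 0.943 = 57/943.
Likelihood ratio per matching stylometric feature = 4.
Target odds = 19.
Require 4ⁿ ≥ 19 ÷ (57/943) = 943/3.
4⁴ = 256 falls short of 943/3 but 4⁵ = 1024 reaches it, so n = 5.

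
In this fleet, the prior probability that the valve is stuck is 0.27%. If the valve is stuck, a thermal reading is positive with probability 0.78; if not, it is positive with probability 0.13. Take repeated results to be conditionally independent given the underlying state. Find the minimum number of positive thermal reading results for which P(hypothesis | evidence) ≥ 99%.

Prior odds: 0.0027 ÷ 0.9973 = 27/9973.
Likelihood ratio of a positive = 0.78/0.13 = 6.
Target odds: 0.99 ÷ 0.01 = 99.
Need (27/9973) × 6ⁿ ≥ 99, i.e. 6ⁿ ≥ 109703/3.
6⁵ = 7776 falls short of 109703/3 but 6⁶ = 46656 reaches it, so n = 6.

6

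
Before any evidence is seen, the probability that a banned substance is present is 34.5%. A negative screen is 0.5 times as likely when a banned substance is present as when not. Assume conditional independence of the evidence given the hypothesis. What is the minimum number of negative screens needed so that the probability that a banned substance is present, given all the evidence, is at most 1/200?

Prior odds: 0.345 ÷ 0.655 = 69/131.
Likelihood ratio per negative screen = 0.5.
Target posterior odds = 0.005/0.995 = 1/199.
Require 0.5ⁿ ≤ 1/199 ÷ (69/131) = 131/13731.
0.5⁶ = 0.015625 is still above 131/13731 but 0.5⁷ = 0.0078125 is at or below it, so n = 7.

7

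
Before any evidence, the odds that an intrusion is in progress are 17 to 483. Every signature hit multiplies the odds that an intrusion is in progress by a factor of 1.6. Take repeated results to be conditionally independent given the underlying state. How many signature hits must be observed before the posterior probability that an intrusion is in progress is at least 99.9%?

22

Prior odds = 17/483.
Likelihood ratio per signature hit = 1.6.
Target odds: 0.999 ÷ 0.001 = 999.
Need (17/483) × 1.6ⁿ ≥ 999, i.e. 1.6ⁿ ≥ 482517/17.
1.6²¹ ≈19342.8 falls short of 482517/17 but 1.6²² ≈30948.5 reaches it, so n = 22.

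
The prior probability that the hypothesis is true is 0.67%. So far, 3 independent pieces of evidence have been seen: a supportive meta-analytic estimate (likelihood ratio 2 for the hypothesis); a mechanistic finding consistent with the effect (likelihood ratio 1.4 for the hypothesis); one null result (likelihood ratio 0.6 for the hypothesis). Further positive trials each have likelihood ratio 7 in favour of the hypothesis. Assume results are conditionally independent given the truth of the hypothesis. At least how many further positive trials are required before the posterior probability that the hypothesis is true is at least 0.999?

6

Prior odds = 0.0067/0.9933 = 67/9933.
Combined Bayes factor of the evidence already in hand = 2 × 1.4 × 0.6 = 1.68.
Odds after that evidence = (67/9933) × 1.68 = 134/11825.
Target odds = 0.999/0.001 = 999.
Need 7ⁿ ≥ 999 ÷ (134/11825) = 11813175/134.
7⁵ = 16807 falls short of 11813175/134 but 7⁶ = 117649 reaches it, so n = 6.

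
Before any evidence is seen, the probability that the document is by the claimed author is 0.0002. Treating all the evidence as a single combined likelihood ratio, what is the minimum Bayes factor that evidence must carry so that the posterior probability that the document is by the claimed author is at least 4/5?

19996

Prior odds = 0.0002/0.9998 = 1/4999.
Target odds = 0.8/0.2 = 4.
Required Bayes factor = 4 ÷ (1/4999) = 19996.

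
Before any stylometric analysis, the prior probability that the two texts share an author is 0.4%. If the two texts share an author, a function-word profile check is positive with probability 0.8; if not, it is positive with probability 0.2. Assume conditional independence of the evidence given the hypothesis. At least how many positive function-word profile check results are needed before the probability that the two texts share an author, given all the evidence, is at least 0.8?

5

Prior odds = 0.004/0.996 = 1/249.
Likelihood ratio of a positive = 0.8/0.2 = 4.
Target posterior odds = 0.8/0.2 = 4.
Need (1/249) × 4ⁿ ≥ 4, i.e. 4ⁿ ≥ 996.
4⁴ = 256 falls short of 996 but 4⁵ = 1024 reaches it, so n = 5.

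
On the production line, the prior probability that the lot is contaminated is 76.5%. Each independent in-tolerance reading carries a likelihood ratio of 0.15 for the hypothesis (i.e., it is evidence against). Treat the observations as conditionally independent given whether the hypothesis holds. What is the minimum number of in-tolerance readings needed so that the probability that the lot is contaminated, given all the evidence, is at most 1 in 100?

4

Prior odds = 0.765/0.235 = 153/47.
Likelihood ratio per in-tolerance reading = 0.15.
Target odds: 0.01 ÷ 0.99 = 1/99.
Require 0.15ⁿ ≤ 1/99 ÷ (153/47) = 47/15147.
0.15³ = 0.003375 is still above 47/15147 but 0.15⁴ = 81/160000 is at or below it, so n = 4.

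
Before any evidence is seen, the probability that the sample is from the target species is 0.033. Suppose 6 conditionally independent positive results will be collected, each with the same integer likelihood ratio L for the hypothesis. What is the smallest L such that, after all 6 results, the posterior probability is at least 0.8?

Prior odds = 0.033/0.967 = 33/967.
Target odds = 0.8/0.2 = 4.
Need L⁶ ≥ 4 ÷ (33/967) = 3868/33.
2⁶ = 64 < 3868/33 ≤ 729 = 3⁶, so L = 3.

3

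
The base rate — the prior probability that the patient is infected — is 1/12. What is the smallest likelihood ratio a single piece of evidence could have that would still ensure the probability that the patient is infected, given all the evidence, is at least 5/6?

Prior odds = (1/12)/(11/12) = 1/11.
Target odds = (5/6)/(1/6) = 5.
Required Bayes factor = 5 ÷ (1/11) = 55.

55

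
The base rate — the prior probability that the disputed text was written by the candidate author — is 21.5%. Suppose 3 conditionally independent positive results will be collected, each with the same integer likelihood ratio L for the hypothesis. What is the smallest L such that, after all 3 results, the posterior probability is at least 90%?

Prior odds = 0.215/0.785 = 43/157.
Target odds = 0.9/0.1 = 9.
Need L³ ≥ 9 ÷ (43/157) = 1413/43.
3³ = 27 < 1413/43 ≤ 64 = 4³, so L = 4.

4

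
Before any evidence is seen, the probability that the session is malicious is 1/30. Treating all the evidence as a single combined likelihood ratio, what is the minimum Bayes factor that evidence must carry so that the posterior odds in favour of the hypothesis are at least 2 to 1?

58

Prior odds = (1/30)/(29/30) = 1/29.
Target odds = 2.
Required Bayes factor = 2 ÷ (1/29) = 58.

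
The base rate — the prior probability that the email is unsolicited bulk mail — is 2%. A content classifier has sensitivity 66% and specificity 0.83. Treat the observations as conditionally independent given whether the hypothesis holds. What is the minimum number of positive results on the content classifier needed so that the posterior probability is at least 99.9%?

8

Prior odds: 0.02 ÷ 0.98 = 1/49.
False-positive rate = 1 − 0.83 = 0.17; likelihood ratio of a positive = 0.66/0.17 = 66/17.
Target posterior odds = 0.999/0.001 = 999.
Require (66/17)ⁿ ≥ 999 ÷ (1/49) = 48951.
(66/17)⁷ ≈13294.3 falls short of 48951 but (66/17)⁸ ≈51613.1 reaches it, so n = 8.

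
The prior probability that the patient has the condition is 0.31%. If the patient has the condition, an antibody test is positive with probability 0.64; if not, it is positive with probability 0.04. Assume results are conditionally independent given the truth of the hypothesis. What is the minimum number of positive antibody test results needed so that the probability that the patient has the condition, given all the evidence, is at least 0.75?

Prior odds = 0.0031/0.9969 = 31/9969.
Likelihood ratio of a positive = 0.64/0.04 = 16.
Target odds: 0.75 ÷ 0.25 = 3.
Need (31/9969) × 16ⁿ ≥ 3, i.e. 16ⁿ ≥ 29907/31.
16² = 256 falls short of 29907/31 but 16³ = 4096 reaches it, so n = 3.

3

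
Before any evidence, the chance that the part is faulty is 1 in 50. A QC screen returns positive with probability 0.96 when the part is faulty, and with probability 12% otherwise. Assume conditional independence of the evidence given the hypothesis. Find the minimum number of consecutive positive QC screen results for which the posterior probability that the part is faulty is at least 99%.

Prior odds = 0.02/0.98 = 1/49.
Likelihood ratio of a positive result = 0.96/0.12 = 8.
Target odds: 0.99 ÷ 0.01 = 99.
Need (1/49) × 8ⁿ ≥ 99, i.e. 8ⁿ ≥ 4851.
8⁴ = 4096 falls short of 4851 but 8⁵ = 32768 reaches it, so n = 5.

5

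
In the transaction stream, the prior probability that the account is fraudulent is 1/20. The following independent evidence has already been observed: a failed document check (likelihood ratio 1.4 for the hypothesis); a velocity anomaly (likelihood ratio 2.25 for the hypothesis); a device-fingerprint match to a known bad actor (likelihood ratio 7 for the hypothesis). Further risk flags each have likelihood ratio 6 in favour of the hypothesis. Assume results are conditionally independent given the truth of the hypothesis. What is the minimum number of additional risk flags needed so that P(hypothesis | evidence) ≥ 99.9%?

4

Prior odds = 0.05/0.95 = 1/19.
Combined Bayes factor of the evidence already in hand = 1.4 × 2.25 × 7 = 22.05.
Odds after that evidence = (1/19) × 22.05 = 441/380.
Target odds = 0.999/0.001 = 999.
Need 6ⁿ ≥ 999 ÷ (441/380) = 42180/49.
6³ = 216 falls short of 42180/49 but 6⁴ = 1296 reaches it, so n = 4.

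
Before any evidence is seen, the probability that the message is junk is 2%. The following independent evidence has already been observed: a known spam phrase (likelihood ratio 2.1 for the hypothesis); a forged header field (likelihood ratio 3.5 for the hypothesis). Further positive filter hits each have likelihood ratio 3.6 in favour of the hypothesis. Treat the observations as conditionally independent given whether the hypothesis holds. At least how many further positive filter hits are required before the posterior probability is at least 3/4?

3

Prior odds = 0.02/0.98 = 1/49.
Combined Bayes factor of the evidence already in hand = 2.1 × 3.5 = 7.35.
Odds after that evidence = (1/49) × 7.35 = 0.15.
Target odds = 0.75/0.25 = 3.
Need 3.6ⁿ ≥ 3 ÷ 0.15 = 20.
3.6² = 12.96 falls short of 20 but 3.6³ = 46.656 reaches it, so n = 3.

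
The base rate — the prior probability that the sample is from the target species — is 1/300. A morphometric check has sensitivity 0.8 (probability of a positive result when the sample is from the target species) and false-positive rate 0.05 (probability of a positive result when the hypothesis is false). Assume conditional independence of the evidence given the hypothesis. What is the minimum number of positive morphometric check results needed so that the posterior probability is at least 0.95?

Prior odds = (1/300)/(299/300) = 1/299.
Likelihood ratio of a positive result = 0.8/0.05 = 16.
Target posterior odds = 0.95/0.05 = 19.
Require 16ⁿ ≥ 19 ÷ (1/299) = 5681.
16³ = 4096 falls short of 5681 but 16⁴ = 65536 reaches it, so n = 4.

4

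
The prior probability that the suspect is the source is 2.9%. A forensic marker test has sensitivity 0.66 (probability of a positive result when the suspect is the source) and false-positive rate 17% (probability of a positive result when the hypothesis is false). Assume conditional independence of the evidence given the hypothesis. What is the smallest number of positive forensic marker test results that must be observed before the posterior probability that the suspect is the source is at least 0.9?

5

Prior odds = 0.029/0.971 = 29/971.
Likelihood ratio of a positive result = 0.66/0.17 = 66/17.
Target posterior odds = 0.9/0.1 = 9.
Need (29/971) × (66/17)ⁿ ≥ 9, i.e. (66/17)ⁿ ≥ 8739/29.
(66/17)⁴ = 18974736/83521 falls short of 8739/29 but (66/17)⁵ ≈882.013 reaches it, so n = 5.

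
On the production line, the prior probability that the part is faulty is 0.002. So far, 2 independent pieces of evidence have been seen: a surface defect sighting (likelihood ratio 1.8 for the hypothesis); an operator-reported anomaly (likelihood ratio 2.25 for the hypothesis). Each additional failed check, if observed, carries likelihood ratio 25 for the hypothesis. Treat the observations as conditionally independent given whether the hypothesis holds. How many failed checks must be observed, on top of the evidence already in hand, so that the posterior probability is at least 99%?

3

Prior odds = 0.002/0.998 = 1/499.
Combined Bayes factor of the evidence already in hand = 1.8 × 2.25 = 4.05.
Odds after that evidence = (1/499) × 4.05 = 81/9980.
Target odds = 0.99/0.01 = 99.
Need 25ⁿ ≥ 99 ÷ (81/9980) = 109780/9.
25² = 625 falls short of 109780/9 but 25³ = 15625 reaches it, so n = 3.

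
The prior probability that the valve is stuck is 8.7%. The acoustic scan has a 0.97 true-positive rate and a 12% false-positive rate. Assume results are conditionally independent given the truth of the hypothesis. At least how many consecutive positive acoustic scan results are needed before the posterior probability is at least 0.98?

Prior odds = 0.087/0.913 = 87/913.
Likelihood ratio of a positive result = 0.97/0.12 = 97/12.
Target odds: 0.98 ÷ 0.02 = 49.
Require (97/12)ⁿ ≥ 49 ÷ (87/913) = 44737/87.
(97/12)² = 9409/144 falls short of 44737/87 but (97/12)³ = 912673/1728 reaches it, so n = 3.

3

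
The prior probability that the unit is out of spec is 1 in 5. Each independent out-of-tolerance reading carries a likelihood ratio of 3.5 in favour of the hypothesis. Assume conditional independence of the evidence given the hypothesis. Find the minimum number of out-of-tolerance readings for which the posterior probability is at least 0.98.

5

Prior odds = 0.2/0.8 = 0.25.
Likelihood ratio per out-of-tolerance reading = 3.5.
Target odds: 0.98 ÷ 0.02 = 49.
Need 0.25 × 3.5ⁿ ≥ 49, i.e. 3.5ⁿ ≥ 196.
3.5⁴ = 150.0625 falls short of 196 but 3.5⁵ = 525.21875 reaches it, so n = 5.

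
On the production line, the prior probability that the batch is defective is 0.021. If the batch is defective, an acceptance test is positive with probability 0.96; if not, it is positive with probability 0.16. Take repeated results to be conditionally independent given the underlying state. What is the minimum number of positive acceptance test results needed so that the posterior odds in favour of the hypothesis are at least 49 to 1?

Prior odds: 0.021 ÷ 0.979 = 21/979.
Likelihood ratio of a positive = 0.96/0.16 = 6.
Target odds = 49.
Require 6ⁿ ≥ 49 ÷ (21/979) = 6853/3.
6⁴ = 1296 falls short of 6853/3 but 6⁵ = 7776 reaches it, so n = 5.

5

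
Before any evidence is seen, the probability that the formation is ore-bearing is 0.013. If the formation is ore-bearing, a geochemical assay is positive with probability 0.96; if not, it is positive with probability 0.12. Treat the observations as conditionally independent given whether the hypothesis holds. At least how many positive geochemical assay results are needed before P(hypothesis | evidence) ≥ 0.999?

Prior odds = 0.013/0.987 = 13/987.
Likelihood ratio of a positive = 0.96/0.12 = 8.
Target posterior odds = 0.999/0.001 = 999.
Require 8ⁿ ≥ 999 ÷ (13/987) = 986013/13.
8⁵ = 32768 falls short of 986013/13 but 8⁶ = 262144 reaches it, so n = 6.

6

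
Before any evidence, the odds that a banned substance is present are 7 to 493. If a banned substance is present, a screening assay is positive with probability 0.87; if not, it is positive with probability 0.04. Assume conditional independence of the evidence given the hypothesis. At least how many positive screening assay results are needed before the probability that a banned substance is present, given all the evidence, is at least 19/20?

3

Prior odds = 7/493.
Likelihood ratio of a positive = 0.87/0.04 = 21.75.
Target odds: 0.95 ÷ 0.05 = 19.
Require 21.75ⁿ ≥ 19 ÷ (7/493) = 9367/7.
21.75² = 473.0625 falls short of 9367/7 but 21.75³ = 658503/64 reaches it, so n = 3.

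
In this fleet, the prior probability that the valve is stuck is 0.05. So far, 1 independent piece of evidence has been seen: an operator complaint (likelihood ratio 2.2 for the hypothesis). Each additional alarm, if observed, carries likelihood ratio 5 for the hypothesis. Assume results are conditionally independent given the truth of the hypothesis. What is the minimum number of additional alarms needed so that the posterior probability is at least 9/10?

Prior odds = 0.05/0.95 = 1/19.
Bayes factor of the evidence already in hand = 2.2.
Odds after that evidence = (1/19) × 2.2 = 11/95.
Target odds = 0.9/0.1 = 9.
Need 5ⁿ ≥ 9 ÷ (11/95) = 855/11.
5² = 25 falls short of 855/11 but 5³ = 125 reaches it, so n = 3.

3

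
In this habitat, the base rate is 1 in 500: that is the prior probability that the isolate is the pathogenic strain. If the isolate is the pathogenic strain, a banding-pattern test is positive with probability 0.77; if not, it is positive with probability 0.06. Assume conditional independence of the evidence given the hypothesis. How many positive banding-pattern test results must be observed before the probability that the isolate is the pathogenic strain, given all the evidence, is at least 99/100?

5

Prior odds = 0.002/0.998 = 1/499.
Likelihood ratio of a positive = 0.77/0.06 = 77/6.
Target odds: 0.99 ÷ 0.01 = 99.
Need (1/499) × (77/6)ⁿ ≥ 99, i.e. (77/6)ⁿ ≥ 49401.
(77/6)⁴ = 35153041/1296 falls short of 49401 but (77/6)⁵ ≈348095 reaches it, so n = 5.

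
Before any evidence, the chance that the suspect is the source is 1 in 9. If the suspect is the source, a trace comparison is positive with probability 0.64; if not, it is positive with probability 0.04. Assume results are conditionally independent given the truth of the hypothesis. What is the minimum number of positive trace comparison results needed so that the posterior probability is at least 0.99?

Prior odds: (1/9) ÷ (8/9) = 0.125.
Likelihood ratio of a positive = 0.64/0.04 = 16.
Target posterior odds = 0.99/0.01 = 99.
Need 0.125 × 16ⁿ ≥ 99, i.e. 16ⁿ ≥ 792.
16² = 256 falls short of 792 but 16³ = 4096 reaches it, so n = 3.

3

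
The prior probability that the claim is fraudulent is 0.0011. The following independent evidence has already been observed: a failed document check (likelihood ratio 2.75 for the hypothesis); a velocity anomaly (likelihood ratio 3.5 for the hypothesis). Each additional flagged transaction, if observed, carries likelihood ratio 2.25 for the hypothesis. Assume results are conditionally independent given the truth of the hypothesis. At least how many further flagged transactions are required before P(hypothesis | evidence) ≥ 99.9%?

Prior odds = 0.0011/0.9989 = 11/9989.
Combined Bayes factor of the evidence already in hand = 2.75 × 3.5 = 9.625.
Odds after that evidence = (11/9989) × 9.625 = 121/11416.
Target odds = 0.999/0.001 = 999.
Need 2.25ⁿ ≥ 999 ÷ (121/11416) = 11404584/121.
2.25¹⁴ ≈85222.7 falls short of 11404584/121 but 2.25¹⁵ ≈191751 reaches it, so n = 15.

15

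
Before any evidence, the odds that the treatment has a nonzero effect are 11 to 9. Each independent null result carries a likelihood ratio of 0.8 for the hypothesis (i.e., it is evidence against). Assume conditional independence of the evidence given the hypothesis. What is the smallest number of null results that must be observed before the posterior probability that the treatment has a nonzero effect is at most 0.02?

19

Prior odds = 11/9.
Likelihood ratio per null result = 0.8.
Target odds: 0.02 ÷ 0.98 = 1/49.
Require 0.8ⁿ ≤ 1/49 ÷ (11/9) = 9/539.
0.8¹⁸ ≈0.0180144 is still above 9/539 but 0.8¹⁹ ≈0.0144115 is at or below it, so n = 19.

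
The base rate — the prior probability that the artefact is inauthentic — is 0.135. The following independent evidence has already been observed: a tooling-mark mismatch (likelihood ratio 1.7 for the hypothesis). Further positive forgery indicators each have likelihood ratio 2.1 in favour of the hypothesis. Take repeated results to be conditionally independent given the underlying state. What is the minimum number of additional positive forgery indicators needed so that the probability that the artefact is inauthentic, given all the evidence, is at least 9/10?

5

Prior odds = 0.135/0.865 = 27/173.
Bayes factor of the evidence already in hand = 1.7.
Odds after that evidence = (27/173) × 1.7 = 459/1730.
Target odds = 0.9/0.1 = 9.
Need 2.1ⁿ ≥ 9 ÷ (459/1730) = 1730/51.
2.1⁴ = 19.4481 falls short of 1730/51 but 2.1⁵ = 4084101/100000 reaches it, so n = 5.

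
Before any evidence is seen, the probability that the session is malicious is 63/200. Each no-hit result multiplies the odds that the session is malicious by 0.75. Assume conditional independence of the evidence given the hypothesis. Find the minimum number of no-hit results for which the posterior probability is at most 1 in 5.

3

Prior odds = 0.315/0.685 = 63/137.
Likelihood ratio per no-hit result = 0.75.
Target posterior odds = 0.2/0.8 = 0.25.
Require 0.75ⁿ ≤ 0.25 ÷ (63/137) = 137/252.
0.75² = 0.5625 is still above 137/252 but 0.75³ = 0.421875 is at or below it, so n = 3.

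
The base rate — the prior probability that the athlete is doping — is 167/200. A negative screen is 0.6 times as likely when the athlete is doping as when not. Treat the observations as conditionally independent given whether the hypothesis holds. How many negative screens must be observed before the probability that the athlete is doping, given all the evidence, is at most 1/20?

Prior odds: 0.835 ÷ 0.165 = 167/33.
Likelihood ratio per negative screen = 0.6.
Target posterior odds = 0.05/0.95 = 1/19.
Need (167/33) × 0.6ⁿ ≤ 1/19, i.e. 0.6ⁿ ≤ 33/3173.
0.6⁸ = 6561/390625 is still above 33/3173 but 0.6⁹ = 19683/1953125 is at or below it, so n = 9.

9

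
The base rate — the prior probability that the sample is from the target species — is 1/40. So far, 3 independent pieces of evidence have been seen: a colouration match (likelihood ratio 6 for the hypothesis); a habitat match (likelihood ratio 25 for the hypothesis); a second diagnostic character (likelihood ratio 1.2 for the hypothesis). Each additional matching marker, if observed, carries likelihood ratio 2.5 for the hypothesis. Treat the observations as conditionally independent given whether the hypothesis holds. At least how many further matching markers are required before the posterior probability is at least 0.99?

Prior odds = 0.025/0.975 = 1/39.
Combined Bayes factor of the evidence already in hand = 6 × 25 × 1.2 = 180.
Odds after that evidence = (1/39) × 180 = 60/13.
Target odds = 0.99/0.01 = 99.
Need 2.5ⁿ ≥ 99 ÷ (60/13) = 21.45.
2.5³ = 15.625 falls short of 21.45 but 2.5⁴ = 39.0625 reaches it, so n = 4.

4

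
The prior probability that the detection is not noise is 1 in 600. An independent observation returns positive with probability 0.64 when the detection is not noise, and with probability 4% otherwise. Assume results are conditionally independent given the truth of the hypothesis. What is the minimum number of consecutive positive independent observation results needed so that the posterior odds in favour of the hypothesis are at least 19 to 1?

Prior odds = (1/600)/(599/600) = 1/599.
Likelihood ratio of a positive result = 0.64/0.04 = 16.
Target odds = 19.
Require 16ⁿ ≥ 19 ÷ (1/599) = 11381.
16³ = 4096 falls short of 11381 but 16⁴ = 65536 reaches it, so n = 4.

4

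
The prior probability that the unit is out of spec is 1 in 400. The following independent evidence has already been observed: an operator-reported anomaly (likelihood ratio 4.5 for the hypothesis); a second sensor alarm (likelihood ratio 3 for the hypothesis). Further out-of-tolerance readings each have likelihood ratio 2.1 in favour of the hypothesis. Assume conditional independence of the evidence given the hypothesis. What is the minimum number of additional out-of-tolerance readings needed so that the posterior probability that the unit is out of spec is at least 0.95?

Prior odds = 0.0025/0.9975 = 1/399.
Combined Bayes factor of the evidence already in hand = 4.5 × 3 = 13.5.
Odds after that evidence = (1/399) × 13.5 = 9/266.
Target odds = 0.95/0.05 = 19.
Need 2.1ⁿ ≥ 19 ÷ (9/266) = 5054/9.
2.1⁸ ≈378.229 falls short of 5054/9 but 2.1⁹ ≈794.28 reaches it, so n = 9.

9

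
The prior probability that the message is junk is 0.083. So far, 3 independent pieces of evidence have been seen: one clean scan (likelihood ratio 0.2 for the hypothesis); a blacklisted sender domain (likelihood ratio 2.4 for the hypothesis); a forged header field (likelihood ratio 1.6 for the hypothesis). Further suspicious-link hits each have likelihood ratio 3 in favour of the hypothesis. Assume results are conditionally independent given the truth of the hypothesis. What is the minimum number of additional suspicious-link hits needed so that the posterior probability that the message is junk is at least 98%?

Prior odds = 0.083/0.917 = 83/917.
Combined Bayes factor of the evidence already in hand = 0.2 × 2.4 × 1.6 = 0.768.
Odds after that evidence = (83/917) × 0.768 = 7968/114625.
Target odds = 0.98/0.02 = 49.
Need 3ⁿ ≥ 49 ÷ (7968/114625) = 5616625/7968.
3⁵ = 243 falls short of 5616625/7968 but 3⁶ = 729 reaches it, so n = 6.

6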